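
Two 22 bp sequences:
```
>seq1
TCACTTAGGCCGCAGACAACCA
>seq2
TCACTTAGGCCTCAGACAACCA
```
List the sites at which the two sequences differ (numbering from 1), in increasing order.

12

Differences at site 12 (G→T).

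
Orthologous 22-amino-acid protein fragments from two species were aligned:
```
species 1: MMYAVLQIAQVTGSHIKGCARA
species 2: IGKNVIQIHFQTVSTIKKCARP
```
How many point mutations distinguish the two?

12

Comparing position by position, 12 residues differ: 1 (M/I), 2 (M/G), 3 (Y/K), 4 (A/N), 6 (L/I), 9 (A/H), 10 (Q/F), 11 (V/Q), 13 (G/V), 15 (H/T), 18 (G/K), 22 (A/P).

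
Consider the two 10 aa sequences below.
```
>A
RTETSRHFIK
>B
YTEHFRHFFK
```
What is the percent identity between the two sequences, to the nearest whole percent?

Mismatches at positions 1, 4, 5, 9 (1-based): 4 of 10.
Identical positions: 6/10 = 60% → 60%.

60%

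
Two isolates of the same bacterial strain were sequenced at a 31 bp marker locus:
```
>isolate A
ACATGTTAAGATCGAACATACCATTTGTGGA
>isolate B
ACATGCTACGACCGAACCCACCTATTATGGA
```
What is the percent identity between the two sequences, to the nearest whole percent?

74%

Mismatches at positions 6, 9, 12, 18, 19, 23, 24, 27 (1-based): 8 of 31.
Identical positions: 23/31 = 74.19% → 74%.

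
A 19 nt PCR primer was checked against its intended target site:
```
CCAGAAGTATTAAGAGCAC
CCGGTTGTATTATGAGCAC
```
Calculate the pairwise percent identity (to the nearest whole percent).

79%

Mismatches at positions 3, 5, 6, 13 (1-based): 4 of 19.
Identical positions: 15/19 = 78.95% → 79%.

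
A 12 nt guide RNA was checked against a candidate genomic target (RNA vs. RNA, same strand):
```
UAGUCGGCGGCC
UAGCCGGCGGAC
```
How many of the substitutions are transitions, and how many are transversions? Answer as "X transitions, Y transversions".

Transitions (purine↔purine or pyrimidine↔pyrimidine): 4 U→C.
Transversions (purine↔pyrimidine): 11 C→A.

1 transition, 1 transversion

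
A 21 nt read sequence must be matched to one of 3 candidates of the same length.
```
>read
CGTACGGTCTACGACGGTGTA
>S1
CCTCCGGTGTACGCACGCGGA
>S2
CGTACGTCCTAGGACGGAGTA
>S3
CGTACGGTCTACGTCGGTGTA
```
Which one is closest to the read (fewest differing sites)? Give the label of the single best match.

Hamming distances to read — S1: 8; S2: 4; S3: 1.
Smallest is S3 with 1 mismatch.

S3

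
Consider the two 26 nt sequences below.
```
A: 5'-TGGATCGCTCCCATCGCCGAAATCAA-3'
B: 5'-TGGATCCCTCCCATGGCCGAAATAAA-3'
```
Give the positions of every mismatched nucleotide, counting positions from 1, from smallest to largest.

Scanning 1-based: 7: G/C; 15: C/G; 24: C/A.

7, 15, 24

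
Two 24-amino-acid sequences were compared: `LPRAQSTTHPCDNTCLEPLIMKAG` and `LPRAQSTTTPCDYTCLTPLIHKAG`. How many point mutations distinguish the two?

The sequences differ at positions 9, 13, 17, 21 (1-based) — 4 in total.

4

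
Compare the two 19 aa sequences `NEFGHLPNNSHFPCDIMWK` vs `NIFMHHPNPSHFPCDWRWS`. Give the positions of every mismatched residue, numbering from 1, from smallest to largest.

Scanning 1-based: 2: E/I; 4: G/M; 6: L/H; 9: N/P; 16: I/W; 17: M/R; 19: K/S.

2, 4, 6, 9, 16, 17, 19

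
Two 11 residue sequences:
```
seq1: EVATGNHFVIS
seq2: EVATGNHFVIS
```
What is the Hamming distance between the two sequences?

No positions differ; the sequences are identical.

0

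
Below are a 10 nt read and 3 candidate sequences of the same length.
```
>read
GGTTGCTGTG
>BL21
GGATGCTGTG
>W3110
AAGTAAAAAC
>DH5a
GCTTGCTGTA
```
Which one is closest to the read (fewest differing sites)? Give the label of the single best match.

BL21 differs at 1 site; W3110 differs at 9 sites; DH5a differs at 2 sites. The closest is BL21.

BL21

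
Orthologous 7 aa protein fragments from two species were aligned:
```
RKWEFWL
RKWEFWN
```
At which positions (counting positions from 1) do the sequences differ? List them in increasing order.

Differences at position 7 (L→N).

7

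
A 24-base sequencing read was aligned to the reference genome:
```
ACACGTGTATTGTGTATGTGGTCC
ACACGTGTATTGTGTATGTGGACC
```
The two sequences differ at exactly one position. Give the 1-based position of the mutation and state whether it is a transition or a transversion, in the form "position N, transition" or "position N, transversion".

position 22, transversion

Position 22 changes T→A. T is a pyrimidine and A is a purine, so this is a transversion.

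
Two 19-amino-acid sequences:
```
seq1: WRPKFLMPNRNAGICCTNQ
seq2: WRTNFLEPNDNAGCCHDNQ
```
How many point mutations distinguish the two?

Comparing position by position, 7 positions differ: 3 (P/T), 4 (K/N), 7 (M/E), 10 (R/D), 14 (I/C), 16 (C/H), 17 (T/D).

7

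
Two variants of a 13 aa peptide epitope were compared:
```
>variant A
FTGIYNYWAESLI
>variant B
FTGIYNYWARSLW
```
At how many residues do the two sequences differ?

2

The sequences differ at residues 10, 13 (1-based) — 2 in total.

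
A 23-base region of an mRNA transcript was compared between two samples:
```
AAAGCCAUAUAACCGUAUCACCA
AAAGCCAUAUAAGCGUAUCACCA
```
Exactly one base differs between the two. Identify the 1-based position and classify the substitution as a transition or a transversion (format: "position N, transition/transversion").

position 13, transversion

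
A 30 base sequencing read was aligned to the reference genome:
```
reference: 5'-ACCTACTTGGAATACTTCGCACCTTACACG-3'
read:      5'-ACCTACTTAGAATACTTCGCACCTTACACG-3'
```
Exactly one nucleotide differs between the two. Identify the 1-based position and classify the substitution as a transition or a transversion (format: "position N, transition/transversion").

position 9, transition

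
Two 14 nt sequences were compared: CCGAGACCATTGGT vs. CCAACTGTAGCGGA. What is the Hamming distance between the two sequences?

Comparing position by position, 8 positions differ: 3 (G/A), 5 (G/C), 6 (A/T), 7 (C/G), 8 (C/T), 10 (T/G), 11 (T/C), 14 (T/A).

8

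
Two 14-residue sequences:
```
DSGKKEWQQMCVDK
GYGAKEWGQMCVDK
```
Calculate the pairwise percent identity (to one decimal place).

71.4%

4 positions differ (1, 2, 4, 8), so 10 of 14 match: 10/14 = 71.43%.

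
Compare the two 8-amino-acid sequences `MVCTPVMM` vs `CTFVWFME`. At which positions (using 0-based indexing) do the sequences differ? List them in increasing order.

0, 1, 2, 3, 4, 5, 7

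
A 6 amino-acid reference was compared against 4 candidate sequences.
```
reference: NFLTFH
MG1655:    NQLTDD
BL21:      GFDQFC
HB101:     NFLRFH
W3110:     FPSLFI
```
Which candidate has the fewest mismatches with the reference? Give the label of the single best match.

HB101

MG1655 differs at 3 positions; BL21 differs at 4 positions; HB101 differs at 1 position; W3110 differs at 5 positions. The closest is HB101.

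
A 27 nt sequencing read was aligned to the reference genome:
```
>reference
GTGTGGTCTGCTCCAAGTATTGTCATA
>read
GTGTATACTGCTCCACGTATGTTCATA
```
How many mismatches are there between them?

The sequences differ at sites 5, 6, 7, 16, 21, 22 (1-based) — 6 in total.

6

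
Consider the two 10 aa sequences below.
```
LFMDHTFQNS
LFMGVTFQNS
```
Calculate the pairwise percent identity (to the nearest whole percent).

Mismatches at positions 4, 5 (1-based): 2 of 10.
Identical positions: 8/10 = 80% → 80%.

80%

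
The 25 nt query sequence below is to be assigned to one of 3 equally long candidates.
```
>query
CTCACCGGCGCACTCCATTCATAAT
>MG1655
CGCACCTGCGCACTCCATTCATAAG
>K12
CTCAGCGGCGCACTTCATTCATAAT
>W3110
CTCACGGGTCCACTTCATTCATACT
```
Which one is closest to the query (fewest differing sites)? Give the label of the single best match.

K12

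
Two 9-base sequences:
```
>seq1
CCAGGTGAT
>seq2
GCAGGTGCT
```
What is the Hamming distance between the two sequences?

2

Mismatches (1-based): position 1: C→G; position 8: A→C.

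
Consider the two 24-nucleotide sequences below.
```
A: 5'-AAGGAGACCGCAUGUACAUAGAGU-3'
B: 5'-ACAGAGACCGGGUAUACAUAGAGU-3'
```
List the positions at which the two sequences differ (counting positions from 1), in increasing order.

Differences at position 2 (A→C), position 3 (G→A), position 11 (C→G), position 12 (A→G), position 14 (G→A).

2, 3, 11, 12, 14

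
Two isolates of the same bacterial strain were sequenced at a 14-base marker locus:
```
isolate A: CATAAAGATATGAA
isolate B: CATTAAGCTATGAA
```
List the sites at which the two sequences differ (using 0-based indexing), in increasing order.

3, 7

Differences at site 3 (A→T), site 7 (A→C).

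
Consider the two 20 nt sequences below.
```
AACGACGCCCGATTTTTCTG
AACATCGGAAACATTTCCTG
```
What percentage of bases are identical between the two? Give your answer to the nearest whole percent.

55%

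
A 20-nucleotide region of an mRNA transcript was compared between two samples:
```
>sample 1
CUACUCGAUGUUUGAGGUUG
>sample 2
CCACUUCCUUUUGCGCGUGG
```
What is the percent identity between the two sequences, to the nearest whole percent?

50%

Mismatches at positions 2, 6, 7, 8, 10, 13, 14, 15, 16, 19 (1-based): 10 of 20.
Identical positions: 10/20 = 50% → 50%.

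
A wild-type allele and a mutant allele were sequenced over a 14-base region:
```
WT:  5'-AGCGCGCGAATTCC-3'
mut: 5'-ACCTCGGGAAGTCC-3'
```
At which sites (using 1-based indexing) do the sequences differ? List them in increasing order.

Scanning 1-based: 2: G/C; 4: G/T; 7: C/G; 11: T/G.

2, 4, 7, 11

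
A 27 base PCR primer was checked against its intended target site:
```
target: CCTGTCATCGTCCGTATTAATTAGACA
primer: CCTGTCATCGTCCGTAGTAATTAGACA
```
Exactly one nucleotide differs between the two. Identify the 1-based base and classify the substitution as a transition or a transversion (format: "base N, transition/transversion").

Base 17 changes T→G. T is a pyrimidine and G is a purine, so this is a transversion.

base 17, transversion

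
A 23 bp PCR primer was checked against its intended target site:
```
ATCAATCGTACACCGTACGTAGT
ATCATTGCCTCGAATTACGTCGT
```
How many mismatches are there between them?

Comparing position by position, 10 sites differ: 5 (A/T), 7 (C/G), 8 (G/C), 9 (T/C), 10 (A/T), 12 (A/G), 13 (C/A), 14 (C/A), 15 (G/T), 21 (A/C).

10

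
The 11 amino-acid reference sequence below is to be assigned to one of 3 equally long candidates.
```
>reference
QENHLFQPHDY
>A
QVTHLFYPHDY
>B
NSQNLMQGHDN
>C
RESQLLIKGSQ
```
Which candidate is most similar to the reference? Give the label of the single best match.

Hamming distances to reference — A: 3; B: 7; C: 9.
Smallest is A with 3 mismatches.

A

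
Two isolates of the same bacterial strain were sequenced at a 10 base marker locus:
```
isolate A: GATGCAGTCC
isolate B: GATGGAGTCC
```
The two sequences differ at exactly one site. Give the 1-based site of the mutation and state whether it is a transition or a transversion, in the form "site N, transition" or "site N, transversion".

site 5, transversion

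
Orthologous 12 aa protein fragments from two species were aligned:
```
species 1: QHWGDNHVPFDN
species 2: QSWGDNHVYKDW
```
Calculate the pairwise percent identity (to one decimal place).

66.7%

4 positions differ (2, 9, 10, 12), so 8 of 12 match: 8/12 = 66.67%.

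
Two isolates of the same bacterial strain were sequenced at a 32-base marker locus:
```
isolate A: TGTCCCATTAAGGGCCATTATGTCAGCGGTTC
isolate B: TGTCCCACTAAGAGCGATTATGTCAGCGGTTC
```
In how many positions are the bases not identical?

3

Mismatches (1-based): position 8: T→C; position 13: G→A; position 16: C→G.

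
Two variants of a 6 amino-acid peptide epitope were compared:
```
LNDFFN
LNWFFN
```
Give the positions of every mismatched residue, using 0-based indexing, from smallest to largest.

2

Scanning 0-based: 2: D/W.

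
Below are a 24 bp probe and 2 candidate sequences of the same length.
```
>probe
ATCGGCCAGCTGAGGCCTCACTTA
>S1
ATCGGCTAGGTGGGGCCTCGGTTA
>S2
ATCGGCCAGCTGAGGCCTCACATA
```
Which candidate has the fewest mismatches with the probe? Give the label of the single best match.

S2

S1 differs at 5 sites; S2 differs at 1 site. The closest is S2.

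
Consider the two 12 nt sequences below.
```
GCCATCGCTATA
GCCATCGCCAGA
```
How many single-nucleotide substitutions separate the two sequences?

2

Comparing position by position, 2 sites differ: 9 (T/C), 11 (T/G).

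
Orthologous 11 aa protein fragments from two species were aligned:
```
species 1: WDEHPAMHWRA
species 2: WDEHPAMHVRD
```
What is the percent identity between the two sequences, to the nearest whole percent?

82%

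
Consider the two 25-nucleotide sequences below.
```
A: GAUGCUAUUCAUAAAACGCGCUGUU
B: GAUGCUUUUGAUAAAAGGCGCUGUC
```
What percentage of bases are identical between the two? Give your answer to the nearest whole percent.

84%

4 positions differ (7, 10, 17, 25), so 21 of 25 match: 21/25 = 84%.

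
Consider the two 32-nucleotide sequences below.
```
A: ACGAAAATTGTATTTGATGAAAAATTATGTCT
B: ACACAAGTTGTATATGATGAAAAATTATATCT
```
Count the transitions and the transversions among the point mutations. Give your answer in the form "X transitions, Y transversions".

3 transitions, 2 transversions

Transitions (purine↔purine or pyrimidine↔pyrimidine): 3 G→A, 7 A→G, 29 G→A.
Transversions (purine↔pyrimidine): 4 A→C, 14 T→A.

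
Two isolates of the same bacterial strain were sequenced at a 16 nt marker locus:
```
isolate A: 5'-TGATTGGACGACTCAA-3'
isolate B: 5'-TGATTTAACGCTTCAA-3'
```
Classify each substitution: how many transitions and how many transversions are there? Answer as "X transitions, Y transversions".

Transitions (purine↔purine or pyrimidine↔pyrimidine): 7 G→A, 12 C→T.
Transversions (purine↔pyrimidine): 6 G→T, 11 A→C.

2 transitions, 2 transversions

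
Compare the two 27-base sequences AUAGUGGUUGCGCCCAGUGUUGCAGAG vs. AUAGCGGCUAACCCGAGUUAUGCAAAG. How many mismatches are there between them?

9

Comparing position by position, 9 positions differ: 5 (U/C), 8 (U/C), 10 (G/A), 11 (C/A), 12 (G/C), 15 (C/G), 19 (G/U), 20 (U/A), 25 (G/A).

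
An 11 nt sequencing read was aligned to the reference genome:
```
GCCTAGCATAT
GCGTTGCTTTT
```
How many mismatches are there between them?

4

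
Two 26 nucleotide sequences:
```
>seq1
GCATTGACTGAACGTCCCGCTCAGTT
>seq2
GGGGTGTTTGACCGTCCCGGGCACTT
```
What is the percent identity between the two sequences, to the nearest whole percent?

9 positions differ (2, 3, 4, 7, 8, 12, 20, 21, 24), so 17 of 26 match: 17/26 = 65.38%.

65%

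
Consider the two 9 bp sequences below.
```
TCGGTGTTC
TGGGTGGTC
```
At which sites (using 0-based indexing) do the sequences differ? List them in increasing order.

1, 6

Scanning 0-based: 1: C/G; 6: T/G.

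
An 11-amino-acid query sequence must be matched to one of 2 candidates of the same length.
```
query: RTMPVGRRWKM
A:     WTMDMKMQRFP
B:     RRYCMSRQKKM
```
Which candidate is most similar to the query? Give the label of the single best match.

B

A differs at 9 positions; B differs at 7 positions. The closest is B.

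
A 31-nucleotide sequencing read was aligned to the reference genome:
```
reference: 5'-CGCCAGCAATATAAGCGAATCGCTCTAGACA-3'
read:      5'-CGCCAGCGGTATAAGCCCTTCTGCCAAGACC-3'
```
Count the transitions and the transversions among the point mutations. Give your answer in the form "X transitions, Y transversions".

Mismatches (1-based):
position 8: A→G (purine→purine, transition)
position 9: A→G (purine→purine, transition)
position 17: G→C (purine→pyrimidine, transversion)
position 18: A→C (purine→pyrimidine, transversion)
position 19: A→T (purine→pyrimidine, transversion)
position 22: G→T (purine→pyrimidine, transversion)
position 23: C→G (pyrimidine→purine, transversion)
position 24: T→C (pyrimidine→pyrimidine, transition)
position 26: T→A (pyrimidine→purine, transversion)
position 31: A→C (purine→pyrimidine, transversion)

3 transitions, 7 transversions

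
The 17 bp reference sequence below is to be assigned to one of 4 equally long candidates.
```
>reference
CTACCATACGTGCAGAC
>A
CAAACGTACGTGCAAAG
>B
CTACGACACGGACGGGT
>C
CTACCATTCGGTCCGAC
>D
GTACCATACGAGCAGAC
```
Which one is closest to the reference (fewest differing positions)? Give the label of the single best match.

D

A differs at 5 positions; B differs at 7 positions; C differs at 4 positions; D differs at 2 positions. The closest is D.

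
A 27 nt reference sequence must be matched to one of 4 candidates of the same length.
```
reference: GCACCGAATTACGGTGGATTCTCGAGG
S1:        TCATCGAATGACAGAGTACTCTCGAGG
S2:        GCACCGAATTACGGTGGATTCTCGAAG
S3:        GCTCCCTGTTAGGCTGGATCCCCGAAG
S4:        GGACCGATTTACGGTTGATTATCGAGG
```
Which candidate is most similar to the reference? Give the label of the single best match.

S2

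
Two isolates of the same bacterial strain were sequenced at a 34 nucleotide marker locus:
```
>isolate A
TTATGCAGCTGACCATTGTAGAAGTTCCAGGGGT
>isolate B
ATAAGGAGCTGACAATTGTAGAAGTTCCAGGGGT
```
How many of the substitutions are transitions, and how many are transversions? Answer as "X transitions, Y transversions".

Mismatches (1-based):
position 1: T→A (pyrimidine→purine, transversion)
position 4: T→A (pyrimidine→purine, transversion)
position 6: C→G (pyrimidine→purine, transversion)
position 14: C→A (pyrimidine→purine, transversion)

0 transitions, 4 transversions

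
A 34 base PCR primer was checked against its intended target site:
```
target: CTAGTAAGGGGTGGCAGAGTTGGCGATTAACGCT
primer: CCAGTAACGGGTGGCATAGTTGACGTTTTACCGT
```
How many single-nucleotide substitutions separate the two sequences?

8

The sequences differ at positions 2, 8, 17, 23, 26, 29, 32, 33 (1-based) — 8 in total.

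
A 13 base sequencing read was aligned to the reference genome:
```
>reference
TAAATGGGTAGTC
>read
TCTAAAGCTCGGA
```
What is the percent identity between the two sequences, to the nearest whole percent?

Mismatches at positions 2, 3, 5, 6, 8, 10, 12, 13 (1-based): 8 of 13.
Identical positions: 5/13 = 38.46% → 38%.

38%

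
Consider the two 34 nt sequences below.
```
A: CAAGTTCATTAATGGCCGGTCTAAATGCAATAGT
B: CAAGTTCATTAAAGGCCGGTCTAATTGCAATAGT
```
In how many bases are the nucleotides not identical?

The sequences differ at bases 13, 25 (1-based) — 2 in total.

2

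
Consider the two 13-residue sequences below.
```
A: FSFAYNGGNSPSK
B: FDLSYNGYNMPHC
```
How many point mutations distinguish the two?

7

Mismatches (1-based): residue 2: S→D; residue 3: F→L; residue 4: A→S; residue 8: G→Y; residue 10: S→M; residue 12: S→H; residue 13: K→C.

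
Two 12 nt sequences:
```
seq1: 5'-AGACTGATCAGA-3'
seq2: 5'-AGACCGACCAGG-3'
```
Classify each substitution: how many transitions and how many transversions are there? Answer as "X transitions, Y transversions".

3 transitions, 0 transversions

Mismatches (1-based):
site 5: T→C (pyrimidine→pyrimidine, transition)
site 8: T→C (pyrimidine→pyrimidine, transition)
site 12: A→G (purine→purine, transition)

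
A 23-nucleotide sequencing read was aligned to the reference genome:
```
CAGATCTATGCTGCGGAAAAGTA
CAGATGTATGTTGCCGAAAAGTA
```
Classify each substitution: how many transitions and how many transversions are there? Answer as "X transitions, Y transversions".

1 transition, 2 transversions

Transitions (purine↔purine or pyrimidine↔pyrimidine): 11 C→T.
Transversions (purine↔pyrimidine): 6 C→G, 15 G→C.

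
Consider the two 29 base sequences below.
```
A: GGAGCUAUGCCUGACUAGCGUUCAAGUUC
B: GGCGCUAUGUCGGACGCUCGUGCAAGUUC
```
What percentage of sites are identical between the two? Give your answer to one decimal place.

75.9%

7 positions differ (3, 10, 12, 16, 17, 18, 22), so 22 of 29 match: 22/29 = 75.86%.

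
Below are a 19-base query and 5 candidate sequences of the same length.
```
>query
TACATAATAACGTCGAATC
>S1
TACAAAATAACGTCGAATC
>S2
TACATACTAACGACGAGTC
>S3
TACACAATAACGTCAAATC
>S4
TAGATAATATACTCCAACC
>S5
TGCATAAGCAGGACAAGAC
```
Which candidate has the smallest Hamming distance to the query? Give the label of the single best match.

S1

S1 differs at 1 position; S2 differs at 3 positions; S3 differs at 2 positions; S4 differs at 6 positions; S5 differs at 8 positions. The closest is S1.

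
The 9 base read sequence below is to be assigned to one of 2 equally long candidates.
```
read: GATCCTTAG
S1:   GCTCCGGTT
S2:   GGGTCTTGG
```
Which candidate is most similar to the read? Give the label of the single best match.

S1 differs at 5 positions; S2 differs at 4 positions. The closest is S2.

S2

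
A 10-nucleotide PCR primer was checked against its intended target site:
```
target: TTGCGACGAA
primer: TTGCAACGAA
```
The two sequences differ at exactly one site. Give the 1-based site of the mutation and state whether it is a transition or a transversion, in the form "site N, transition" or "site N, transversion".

site 5, transition

Site 5 changes G→A. G is a purine and A is a purine, so this is a transition.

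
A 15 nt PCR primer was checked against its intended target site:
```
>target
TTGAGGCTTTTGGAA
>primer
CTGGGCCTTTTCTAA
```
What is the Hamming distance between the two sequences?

5

Comparing position by position, 5 positions differ: 1 (T/C), 4 (A/G), 6 (G/C), 12 (G/C), 13 (G/T).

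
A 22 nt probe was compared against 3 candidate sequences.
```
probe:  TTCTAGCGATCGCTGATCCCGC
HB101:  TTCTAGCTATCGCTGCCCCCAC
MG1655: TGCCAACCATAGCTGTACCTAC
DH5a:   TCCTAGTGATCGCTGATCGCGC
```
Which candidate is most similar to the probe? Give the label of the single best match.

DH5a

Hamming distances to probe — HB101: 4; MG1655: 9; DH5a: 3.
Smallest is DH5a with 3 mismatches.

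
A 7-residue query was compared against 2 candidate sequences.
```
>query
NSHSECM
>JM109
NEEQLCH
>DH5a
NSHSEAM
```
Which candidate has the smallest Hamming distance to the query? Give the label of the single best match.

JM109 differs at 5 positions; DH5a differs at 1 position. The closest is DH5a.

DH5a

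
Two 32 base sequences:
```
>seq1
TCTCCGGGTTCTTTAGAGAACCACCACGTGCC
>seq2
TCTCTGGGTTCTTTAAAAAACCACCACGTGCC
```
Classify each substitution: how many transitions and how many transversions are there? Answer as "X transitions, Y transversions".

Transitions (purine↔purine or pyrimidine↔pyrimidine): 5 C→T, 16 G→A, 18 G→A.
Transversions (purine↔pyrimidine): none.

3 transitions, 0 transversions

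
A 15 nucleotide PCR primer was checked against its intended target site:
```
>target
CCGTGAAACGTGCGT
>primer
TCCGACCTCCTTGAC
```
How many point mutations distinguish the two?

Comparing position by position, 12 bases differ: 1 (C/T), 3 (G/C), 4 (T/G), 5 (G/A), 6 (A/C), 7 (A/C), 8 (A/T), 10 (G/C), 12 (G/T), 13 (C/G), 14 (G/A), 15 (T/C).

12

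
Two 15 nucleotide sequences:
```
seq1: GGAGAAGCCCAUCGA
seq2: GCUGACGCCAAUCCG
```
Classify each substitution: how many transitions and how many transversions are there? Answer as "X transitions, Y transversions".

1 transition, 5 transversions

Transitions (purine↔purine or pyrimidine↔pyrimidine): 15 A→G.
Transversions (purine↔pyrimidine): 2 G→C, 3 A→U, 6 A→C, 10 C→A, 14 G→C.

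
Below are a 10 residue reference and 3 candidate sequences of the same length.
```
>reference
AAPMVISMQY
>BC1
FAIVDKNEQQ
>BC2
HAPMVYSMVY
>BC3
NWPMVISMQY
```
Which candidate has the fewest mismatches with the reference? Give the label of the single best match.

BC3

BC1 differs at 8 residues; BC2 differs at 3 residues; BC3 differs at 2 residues. The closest is BC3.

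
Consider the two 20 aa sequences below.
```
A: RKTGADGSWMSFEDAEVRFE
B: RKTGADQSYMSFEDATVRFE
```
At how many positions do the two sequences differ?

Mismatches (1-based): position 7: G→Q; position 9: W→Y; position 16: E→T.

3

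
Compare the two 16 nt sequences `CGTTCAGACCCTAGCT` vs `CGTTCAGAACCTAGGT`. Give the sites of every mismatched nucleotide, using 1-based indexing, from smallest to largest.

9, 15

Differences at site 9 (C→A), site 15 (C→G).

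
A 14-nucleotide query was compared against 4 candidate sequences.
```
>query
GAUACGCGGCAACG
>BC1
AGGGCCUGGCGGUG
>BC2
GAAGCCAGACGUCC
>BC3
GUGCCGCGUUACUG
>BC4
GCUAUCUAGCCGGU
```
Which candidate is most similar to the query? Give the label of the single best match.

BC3

BC1 differs at 9 sites; BC2 differs at 8 sites; BC3 differs at 7 sites; BC4 differs at 9 sites. The closest is BC3.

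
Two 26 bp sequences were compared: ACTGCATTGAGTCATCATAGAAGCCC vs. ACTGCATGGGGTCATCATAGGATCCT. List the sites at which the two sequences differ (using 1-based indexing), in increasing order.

8, 10, 21, 23, 26

Differences at site 8 (T→G), site 10 (A→G), site 21 (A→G), site 23 (G→T), site 26 (C→T).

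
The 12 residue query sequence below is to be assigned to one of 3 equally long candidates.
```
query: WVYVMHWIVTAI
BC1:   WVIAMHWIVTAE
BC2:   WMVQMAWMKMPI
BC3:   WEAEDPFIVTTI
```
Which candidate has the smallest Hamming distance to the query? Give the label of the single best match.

BC1

BC1 differs at 3 positions; BC2 differs at 8 positions; BC3 differs at 7 positions. The closest is BC1.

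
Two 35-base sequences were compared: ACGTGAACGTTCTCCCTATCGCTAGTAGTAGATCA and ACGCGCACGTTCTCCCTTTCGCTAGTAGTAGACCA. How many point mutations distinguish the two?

Mismatches (1-based): site 4: T→C; site 6: A→C; site 18: A→T; site 33: T→C.

4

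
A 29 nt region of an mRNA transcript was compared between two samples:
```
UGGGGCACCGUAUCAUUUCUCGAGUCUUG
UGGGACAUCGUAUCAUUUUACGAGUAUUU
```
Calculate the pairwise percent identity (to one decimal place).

Mismatches at positions 5, 8, 19, 20, 26, 29 (1-based): 6 of 29.
Identical positions: 23/29 = 79.31% → 79.3%.

79.3%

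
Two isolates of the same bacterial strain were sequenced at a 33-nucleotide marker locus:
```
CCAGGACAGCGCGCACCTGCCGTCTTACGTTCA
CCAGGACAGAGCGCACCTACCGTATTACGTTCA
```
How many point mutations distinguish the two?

3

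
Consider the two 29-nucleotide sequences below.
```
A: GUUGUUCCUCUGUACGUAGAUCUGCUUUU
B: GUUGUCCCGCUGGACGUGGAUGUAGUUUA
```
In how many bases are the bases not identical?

The sequences differ at bases 6, 9, 13, 18, 22, 24, 25, 29 (1-based) — 8 in total.

8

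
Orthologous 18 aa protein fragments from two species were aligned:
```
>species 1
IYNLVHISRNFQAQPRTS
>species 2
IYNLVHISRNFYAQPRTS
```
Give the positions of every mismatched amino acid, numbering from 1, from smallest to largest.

12

Scanning 1-based: 12: Q/Y.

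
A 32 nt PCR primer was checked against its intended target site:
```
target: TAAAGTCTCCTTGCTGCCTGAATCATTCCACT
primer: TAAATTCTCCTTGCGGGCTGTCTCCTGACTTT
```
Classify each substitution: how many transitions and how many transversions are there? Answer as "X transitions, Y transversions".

Mismatches (1-based):
base 5: G→T (purine→pyrimidine, transversion)
base 15: T→G (pyrimidine→purine, transversion)
base 17: C→G (pyrimidine→purine, transversion)
base 21: A→T (purine→pyrimidine, transversion)
base 22: A→C (purine→pyrimidine, transversion)
base 25: A→C (purine→pyrimidine, transversion)
base 27: T→G (pyrimidine→purine, transversion)
base 28: C→A (pyrimidine→purine, transversion)
base 30: A→T (purine→pyrimidine, transversion)
base 31: C→T (pyrimidine→pyrimidine, transition)

1 transition, 9 transversions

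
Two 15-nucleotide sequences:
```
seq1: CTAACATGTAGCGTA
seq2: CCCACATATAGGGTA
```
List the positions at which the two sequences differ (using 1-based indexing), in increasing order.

2, 3, 8, 12

Differences at position 2 (T→C), position 3 (A→C), position 8 (G→A), position 12 (C→G).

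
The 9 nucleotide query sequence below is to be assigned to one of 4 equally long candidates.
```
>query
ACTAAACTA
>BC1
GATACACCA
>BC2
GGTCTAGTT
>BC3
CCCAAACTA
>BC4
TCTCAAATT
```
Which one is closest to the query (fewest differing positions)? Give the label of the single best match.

Hamming distances to query — BC1: 4; BC2: 6; BC3: 2; BC4: 4.
Smallest is BC3 with 2 mismatches.

BC3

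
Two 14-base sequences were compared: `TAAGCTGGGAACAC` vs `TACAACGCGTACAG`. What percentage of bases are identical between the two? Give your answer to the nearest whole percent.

Mismatches at positions 3, 4, 5, 6, 8, 10, 14 (1-based): 7 of 14.
Identical positions: 7/14 = 50% → 50%.

50%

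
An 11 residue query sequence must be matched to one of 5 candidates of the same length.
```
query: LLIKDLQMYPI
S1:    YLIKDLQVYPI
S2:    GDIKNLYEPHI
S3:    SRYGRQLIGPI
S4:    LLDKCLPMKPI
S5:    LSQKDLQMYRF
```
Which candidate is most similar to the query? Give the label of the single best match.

S1

S1 differs at 2 residues; S2 differs at 7 residues; S3 differs at 9 residues; S4 differs at 4 residues; S5 differs at 4 residues. The closest is S1.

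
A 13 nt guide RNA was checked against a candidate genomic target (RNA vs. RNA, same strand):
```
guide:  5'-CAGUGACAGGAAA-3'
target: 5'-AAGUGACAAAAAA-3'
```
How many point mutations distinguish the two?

Comparing position by position, 3 bases differ: 1 (C/A), 9 (G/A), 10 (G/A).

3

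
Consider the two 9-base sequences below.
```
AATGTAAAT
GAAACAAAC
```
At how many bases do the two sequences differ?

5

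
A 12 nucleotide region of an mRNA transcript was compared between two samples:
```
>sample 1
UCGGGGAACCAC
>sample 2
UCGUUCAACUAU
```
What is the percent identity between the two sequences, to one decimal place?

58.3%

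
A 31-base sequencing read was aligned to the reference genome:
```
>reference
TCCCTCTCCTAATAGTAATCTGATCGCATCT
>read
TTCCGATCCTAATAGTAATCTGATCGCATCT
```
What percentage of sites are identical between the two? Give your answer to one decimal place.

90.3%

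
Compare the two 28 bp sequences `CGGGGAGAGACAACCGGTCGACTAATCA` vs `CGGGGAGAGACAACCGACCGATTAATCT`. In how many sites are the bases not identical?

4

Comparing position by position, 4 sites differ: 17 (G/A), 18 (T/C), 22 (C/T), 28 (A/T).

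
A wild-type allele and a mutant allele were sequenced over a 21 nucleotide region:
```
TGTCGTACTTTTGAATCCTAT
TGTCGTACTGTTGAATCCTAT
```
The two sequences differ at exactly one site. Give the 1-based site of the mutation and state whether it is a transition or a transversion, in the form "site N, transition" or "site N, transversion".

site 10, transversion

Site 10 changes T→G. T is a pyrimidine and G is a purine, so this is a transversion.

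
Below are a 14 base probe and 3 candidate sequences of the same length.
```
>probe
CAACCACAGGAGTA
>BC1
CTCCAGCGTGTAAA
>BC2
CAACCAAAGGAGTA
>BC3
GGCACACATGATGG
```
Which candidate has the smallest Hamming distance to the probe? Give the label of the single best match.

BC2

Hamming distances to probe — BC1: 9; BC2: 1; BC3: 8.
Smallest is BC2 with 1 mismatch.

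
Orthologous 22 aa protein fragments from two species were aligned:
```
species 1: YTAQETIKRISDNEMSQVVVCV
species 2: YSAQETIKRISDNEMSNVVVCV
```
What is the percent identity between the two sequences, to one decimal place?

2 positions differ (2, 17), so 20 of 22 match: 20/22 = 90.91%.

90.9%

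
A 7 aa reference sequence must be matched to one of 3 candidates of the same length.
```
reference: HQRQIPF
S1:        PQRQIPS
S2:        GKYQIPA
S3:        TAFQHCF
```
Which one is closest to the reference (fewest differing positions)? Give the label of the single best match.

S1

S1 differs at 2 positions; S2 differs at 4 positions; S3 differs at 5 positions. The closest is S1.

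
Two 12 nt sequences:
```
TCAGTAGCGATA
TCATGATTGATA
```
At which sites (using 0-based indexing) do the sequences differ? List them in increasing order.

Differences at site 3 (G→T), site 4 (T→G), site 6 (G→T), site 7 (C→T).

3, 4, 6, 7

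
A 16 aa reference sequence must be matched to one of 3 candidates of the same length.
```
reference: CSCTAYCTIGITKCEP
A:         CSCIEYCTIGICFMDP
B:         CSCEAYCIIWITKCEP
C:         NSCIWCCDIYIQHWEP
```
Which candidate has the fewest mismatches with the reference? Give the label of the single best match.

Hamming distances to reference — A: 6; B: 3; C: 9.
Smallest is B with 3 mismatches.

B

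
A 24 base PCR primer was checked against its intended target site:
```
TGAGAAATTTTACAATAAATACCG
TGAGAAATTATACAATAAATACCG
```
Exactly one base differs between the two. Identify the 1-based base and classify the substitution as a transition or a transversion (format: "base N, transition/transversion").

base 10, transversion

The sequences differ only at base 10: T→A (pyrimidine→purine), a transversion.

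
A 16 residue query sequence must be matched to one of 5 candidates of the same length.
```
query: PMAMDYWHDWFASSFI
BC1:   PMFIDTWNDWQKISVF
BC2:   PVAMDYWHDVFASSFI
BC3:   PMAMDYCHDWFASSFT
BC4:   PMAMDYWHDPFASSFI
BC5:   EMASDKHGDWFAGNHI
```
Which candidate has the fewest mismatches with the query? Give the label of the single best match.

BC4

Hamming distances to query — BC1: 9; BC2: 2; BC3: 2; BC4: 1; BC5: 8.
Smallest is BC4 with 1 mismatch.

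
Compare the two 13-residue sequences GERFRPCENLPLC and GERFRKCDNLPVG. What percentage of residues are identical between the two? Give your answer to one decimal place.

69.2%

4 positions differ (6, 8, 12, 13), so 9 of 13 match: 9/13 = 69.23%.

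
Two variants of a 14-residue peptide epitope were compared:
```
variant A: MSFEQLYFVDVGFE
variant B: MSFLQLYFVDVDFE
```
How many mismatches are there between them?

2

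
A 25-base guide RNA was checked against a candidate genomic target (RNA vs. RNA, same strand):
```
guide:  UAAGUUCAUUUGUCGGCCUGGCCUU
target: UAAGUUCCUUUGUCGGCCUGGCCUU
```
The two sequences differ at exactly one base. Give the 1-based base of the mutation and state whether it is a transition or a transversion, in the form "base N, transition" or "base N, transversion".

base 8, transversion

The sequences differ only at base 8: A→C (purine→pyrimidine), a transversion.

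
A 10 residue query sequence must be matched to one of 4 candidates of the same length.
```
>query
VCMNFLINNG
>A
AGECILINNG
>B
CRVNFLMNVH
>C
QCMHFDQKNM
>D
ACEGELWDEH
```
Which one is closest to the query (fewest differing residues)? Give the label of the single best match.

A differs at 5 residues; B differs at 6 residues; C differs at 6 residues; D differs at 8 residues. The closest is A.

A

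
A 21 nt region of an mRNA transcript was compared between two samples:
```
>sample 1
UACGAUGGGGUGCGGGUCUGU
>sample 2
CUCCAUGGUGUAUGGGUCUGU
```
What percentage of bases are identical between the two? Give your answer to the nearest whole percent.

Mismatches at positions 1, 2, 4, 9, 12, 13 (1-based): 6 of 21.
Identical positions: 15/21 = 71.43% → 71%.

71%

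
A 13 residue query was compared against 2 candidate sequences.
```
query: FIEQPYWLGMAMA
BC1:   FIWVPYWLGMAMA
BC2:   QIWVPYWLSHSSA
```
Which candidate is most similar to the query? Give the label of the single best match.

BC1

Hamming distances to query — BC1: 2; BC2: 7.
Smallest is BC1 with 2 mismatches.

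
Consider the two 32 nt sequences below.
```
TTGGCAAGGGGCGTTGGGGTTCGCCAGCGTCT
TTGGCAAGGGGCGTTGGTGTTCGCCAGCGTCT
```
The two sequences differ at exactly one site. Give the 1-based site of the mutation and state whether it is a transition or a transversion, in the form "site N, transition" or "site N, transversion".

Site 18 changes G→T. G is a purine and T is a pyrimidine, so this is a transversion.

site 18, transversion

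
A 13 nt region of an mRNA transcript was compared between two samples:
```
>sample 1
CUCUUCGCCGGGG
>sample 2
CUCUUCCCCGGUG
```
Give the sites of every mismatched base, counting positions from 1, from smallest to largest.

Scanning 1-based: 7: G/C; 12: G/U.

7, 12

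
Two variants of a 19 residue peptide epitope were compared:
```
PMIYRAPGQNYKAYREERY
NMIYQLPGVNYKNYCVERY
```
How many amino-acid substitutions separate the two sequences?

Comparing position by position, 7 residues differ: 1 (P/N), 5 (R/Q), 6 (A/L), 9 (Q/V), 13 (A/N), 15 (R/C), 16 (E/V).

7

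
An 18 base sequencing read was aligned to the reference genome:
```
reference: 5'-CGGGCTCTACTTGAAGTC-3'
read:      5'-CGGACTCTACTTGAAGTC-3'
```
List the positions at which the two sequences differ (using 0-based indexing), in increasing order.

3

Scanning 0-based: 3: G/A.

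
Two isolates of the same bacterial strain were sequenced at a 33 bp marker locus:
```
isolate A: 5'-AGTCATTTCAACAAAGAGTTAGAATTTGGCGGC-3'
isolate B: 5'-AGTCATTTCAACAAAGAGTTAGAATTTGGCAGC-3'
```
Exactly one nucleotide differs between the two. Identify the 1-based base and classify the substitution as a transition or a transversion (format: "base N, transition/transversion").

Base 31 changes G→A. G is a purine and A is a purine, so this is a transition.

base 31, transition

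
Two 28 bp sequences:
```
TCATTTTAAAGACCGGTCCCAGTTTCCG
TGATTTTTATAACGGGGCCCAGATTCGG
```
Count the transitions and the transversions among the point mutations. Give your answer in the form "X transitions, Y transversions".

Transitions (purine↔purine or pyrimidine↔pyrimidine): 11 G→A.
Transversions (purine↔pyrimidine): 2 C→G, 8 A→T, 10 A→T, 14 C→G, 17 T→G, 23 T→A, 27 C→G.

1 transition, 7 transversions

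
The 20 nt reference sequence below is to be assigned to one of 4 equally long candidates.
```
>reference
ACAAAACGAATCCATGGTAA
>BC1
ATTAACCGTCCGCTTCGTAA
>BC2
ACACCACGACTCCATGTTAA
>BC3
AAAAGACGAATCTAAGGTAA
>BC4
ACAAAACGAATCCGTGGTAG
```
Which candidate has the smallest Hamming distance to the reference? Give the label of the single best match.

BC1 differs at 9 bases; BC2 differs at 4 bases; BC3 differs at 4 bases; BC4 differs at 2 bases. The closest is BC4.

BC4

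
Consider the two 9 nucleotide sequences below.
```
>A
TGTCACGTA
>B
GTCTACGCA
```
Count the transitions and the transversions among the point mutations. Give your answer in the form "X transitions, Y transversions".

3 transitions, 2 transversions

Mismatches (1-based):
position 1: T→G (pyrimidine→purine, transversion)
position 2: G→T (purine→pyrimidine, transversion)
position 3: T→C (pyrimidine→pyrimidine, transition)
position 4: C→T (pyrimidine→pyrimidine, transition)
position 8: T→C (pyrimidine→pyrimidine, transition)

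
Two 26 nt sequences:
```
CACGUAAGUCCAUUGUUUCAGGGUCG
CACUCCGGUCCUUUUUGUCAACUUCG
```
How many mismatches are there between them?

10

The sequences differ at sites 4, 5, 6, 7, 12, 15, 17, 21, 22, 23 (1-based) — 10 in total.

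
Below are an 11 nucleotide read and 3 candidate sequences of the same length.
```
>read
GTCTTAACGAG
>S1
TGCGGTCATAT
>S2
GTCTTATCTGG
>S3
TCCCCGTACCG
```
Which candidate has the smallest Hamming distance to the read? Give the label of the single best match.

S1 differs at 9 bases; S2 differs at 3 bases; S3 differs at 9 bases. The closest is S2.

S2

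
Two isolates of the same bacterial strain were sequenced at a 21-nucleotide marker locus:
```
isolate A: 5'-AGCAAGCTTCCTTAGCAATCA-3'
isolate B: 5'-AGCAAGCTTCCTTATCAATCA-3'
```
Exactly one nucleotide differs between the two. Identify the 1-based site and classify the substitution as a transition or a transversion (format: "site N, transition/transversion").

site 15, transversion

The sequences differ only at site 15: G→T (purine→pyrimidine), a transversion.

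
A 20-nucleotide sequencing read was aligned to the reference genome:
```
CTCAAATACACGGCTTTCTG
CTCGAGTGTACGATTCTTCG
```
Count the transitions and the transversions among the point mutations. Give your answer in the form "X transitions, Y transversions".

Mismatches (1-based):
position 4: A→G (purine→purine, transition)
position 6: A→G (purine→purine, transition)
position 8: A→G (purine→purine, transition)
position 9: C→T (pyrimidine→pyrimidine, transition)
position 13: G→A (purine→purine, transition)
position 14: C→T (pyrimidine→pyrimidine, transition)
position 16: T→C (pyrimidine→pyrimidine, transition)
position 18: C→T (pyrimidine→pyrimidine, transition)
position 19: T→C (pyrimidine→pyrimidine, transition)

9 transitions, 0 transversions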